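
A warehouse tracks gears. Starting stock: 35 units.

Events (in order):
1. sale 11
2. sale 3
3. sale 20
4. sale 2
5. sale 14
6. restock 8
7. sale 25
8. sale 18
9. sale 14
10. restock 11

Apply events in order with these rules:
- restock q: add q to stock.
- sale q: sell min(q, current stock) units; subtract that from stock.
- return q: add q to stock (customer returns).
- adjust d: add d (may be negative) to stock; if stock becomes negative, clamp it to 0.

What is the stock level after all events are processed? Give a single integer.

Processing events:
Start: stock = 35
  Event 1 (sale 11): sell min(11,35)=11. stock: 35 - 11 = 24. total_sold = 11
  Event 2 (sale 3): sell min(3,24)=3. stock: 24 - 3 = 21. total_sold = 14
  Event 3 (sale 20): sell min(20,21)=20. stock: 21 - 20 = 1. total_sold = 34
  Event 4 (sale 2): sell min(2,1)=1. stock: 1 - 1 = 0. total_sold = 35
  Event 5 (sale 14): sell min(14,0)=0. stock: 0 - 0 = 0. total_sold = 35
  Event 6 (restock 8): 0 + 8 = 8
  Event 7 (sale 25): sell min(25,8)=8. stock: 8 - 8 = 0. total_sold = 43
  Event 8 (sale 18): sell min(18,0)=0. stock: 0 - 0 = 0. total_sold = 43
  Event 9 (sale 14): sell min(14,0)=0. stock: 0 - 0 = 0. total_sold = 43
  Event 10 (restock 11): 0 + 11 = 11
Final: stock = 11, total_sold = 43

Answer: 11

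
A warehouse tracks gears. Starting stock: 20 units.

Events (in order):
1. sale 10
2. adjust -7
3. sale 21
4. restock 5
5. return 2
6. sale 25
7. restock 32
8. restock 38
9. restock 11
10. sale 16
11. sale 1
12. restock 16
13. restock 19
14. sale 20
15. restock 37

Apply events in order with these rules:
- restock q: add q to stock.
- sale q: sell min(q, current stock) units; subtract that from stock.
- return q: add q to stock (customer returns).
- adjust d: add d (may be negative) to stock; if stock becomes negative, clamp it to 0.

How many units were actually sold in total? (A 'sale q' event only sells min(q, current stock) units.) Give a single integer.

Answer: 57

Derivation:
Processing events:
Start: stock = 20
  Event 1 (sale 10): sell min(10,20)=10. stock: 20 - 10 = 10. total_sold = 10
  Event 2 (adjust -7): 10 + -7 = 3
  Event 3 (sale 21): sell min(21,3)=3. stock: 3 - 3 = 0. total_sold = 13
  Event 4 (restock 5): 0 + 5 = 5
  Event 5 (return 2): 5 + 2 = 7
  Event 6 (sale 25): sell min(25,7)=7. stock: 7 - 7 = 0. total_sold = 20
  Event 7 (restock 32): 0 + 32 = 32
  Event 8 (restock 38): 32 + 38 = 70
  Event 9 (restock 11): 70 + 11 = 81
  Event 10 (sale 16): sell min(16,81)=16. stock: 81 - 16 = 65. total_sold = 36
  Event 11 (sale 1): sell min(1,65)=1. stock: 65 - 1 = 64. total_sold = 37
  Event 12 (restock 16): 64 + 16 = 80
  Event 13 (restock 19): 80 + 19 = 99
  Event 14 (sale 20): sell min(20,99)=20. stock: 99 - 20 = 79. total_sold = 57
  Event 15 (restock 37): 79 + 37 = 116
Final: stock = 116, total_sold = 57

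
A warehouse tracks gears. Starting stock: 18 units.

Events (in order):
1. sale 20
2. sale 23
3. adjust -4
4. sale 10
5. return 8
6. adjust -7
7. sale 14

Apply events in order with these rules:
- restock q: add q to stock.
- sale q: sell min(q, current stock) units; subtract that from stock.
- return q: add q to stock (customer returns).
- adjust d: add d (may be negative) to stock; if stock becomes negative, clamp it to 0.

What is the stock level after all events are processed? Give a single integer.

Answer: 0

Derivation:
Processing events:
Start: stock = 18
  Event 1 (sale 20): sell min(20,18)=18. stock: 18 - 18 = 0. total_sold = 18
  Event 2 (sale 23): sell min(23,0)=0. stock: 0 - 0 = 0. total_sold = 18
  Event 3 (adjust -4): 0 + -4 = 0 (clamped to 0)
  Event 4 (sale 10): sell min(10,0)=0. stock: 0 - 0 = 0. total_sold = 18
  Event 5 (return 8): 0 + 8 = 8
  Event 6 (adjust -7): 8 + -7 = 1
  Event 7 (sale 14): sell min(14,1)=1. stock: 1 - 1 = 0. total_sold = 19
Final: stock = 0, total_sold = 19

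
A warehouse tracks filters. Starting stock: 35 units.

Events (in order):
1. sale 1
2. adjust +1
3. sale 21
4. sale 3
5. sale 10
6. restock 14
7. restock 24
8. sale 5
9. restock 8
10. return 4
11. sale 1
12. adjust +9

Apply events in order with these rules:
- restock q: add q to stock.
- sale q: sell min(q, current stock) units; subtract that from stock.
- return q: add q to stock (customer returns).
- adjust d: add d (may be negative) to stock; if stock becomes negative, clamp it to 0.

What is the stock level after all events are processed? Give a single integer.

Processing events:
Start: stock = 35
  Event 1 (sale 1): sell min(1,35)=1. stock: 35 - 1 = 34. total_sold = 1
  Event 2 (adjust +1): 34 + 1 = 35
  Event 3 (sale 21): sell min(21,35)=21. stock: 35 - 21 = 14. total_sold = 22
  Event 4 (sale 3): sell min(3,14)=3. stock: 14 - 3 = 11. total_sold = 25
  Event 5 (sale 10): sell min(10,11)=10. stock: 11 - 10 = 1. total_sold = 35
  Event 6 (restock 14): 1 + 14 = 15
  Event 7 (restock 24): 15 + 24 = 39
  Event 8 (sale 5): sell min(5,39)=5. stock: 39 - 5 = 34. total_sold = 40
  Event 9 (restock 8): 34 + 8 = 42
  Event 10 (return 4): 42 + 4 = 46
  Event 11 (sale 1): sell min(1,46)=1. stock: 46 - 1 = 45. total_sold = 41
  Event 12 (adjust +9): 45 + 9 = 54
Final: stock = 54, total_sold = 41

Answer: 54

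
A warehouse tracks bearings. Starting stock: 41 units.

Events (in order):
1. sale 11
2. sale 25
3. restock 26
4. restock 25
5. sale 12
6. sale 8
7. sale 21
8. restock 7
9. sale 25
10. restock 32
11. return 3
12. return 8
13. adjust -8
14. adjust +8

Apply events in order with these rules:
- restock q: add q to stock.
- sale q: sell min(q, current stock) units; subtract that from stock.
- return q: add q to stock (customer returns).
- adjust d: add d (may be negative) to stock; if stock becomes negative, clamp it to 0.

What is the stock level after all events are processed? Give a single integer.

Processing events:
Start: stock = 41
  Event 1 (sale 11): sell min(11,41)=11. stock: 41 - 11 = 30. total_sold = 11
  Event 2 (sale 25): sell min(25,30)=25. stock: 30 - 25 = 5. total_sold = 36
  Event 3 (restock 26): 5 + 26 = 31
  Event 4 (restock 25): 31 + 25 = 56
  Event 5 (sale 12): sell min(12,56)=12. stock: 56 - 12 = 44. total_sold = 48
  Event 6 (sale 8): sell min(8,44)=8. stock: 44 - 8 = 36. total_sold = 56
  Event 7 (sale 21): sell min(21,36)=21. stock: 36 - 21 = 15. total_sold = 77
  Event 8 (restock 7): 15 + 7 = 22
  Event 9 (sale 25): sell min(25,22)=22. stock: 22 - 22 = 0. total_sold = 99
  Event 10 (restock 32): 0 + 32 = 32
  Event 11 (return 3): 32 + 3 = 35
  Event 12 (return 8): 35 + 8 = 43
  Event 13 (adjust -8): 43 + -8 = 35
  Event 14 (adjust +8): 35 + 8 = 43
Final: stock = 43, total_sold = 99

Answer: 43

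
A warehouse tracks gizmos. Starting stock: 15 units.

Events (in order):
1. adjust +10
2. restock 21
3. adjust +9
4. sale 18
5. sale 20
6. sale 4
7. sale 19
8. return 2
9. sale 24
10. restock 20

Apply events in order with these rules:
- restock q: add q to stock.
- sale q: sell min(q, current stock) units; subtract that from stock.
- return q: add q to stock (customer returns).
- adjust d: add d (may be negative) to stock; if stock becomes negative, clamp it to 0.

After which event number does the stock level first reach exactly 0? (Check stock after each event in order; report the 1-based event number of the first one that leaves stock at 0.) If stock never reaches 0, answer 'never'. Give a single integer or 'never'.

Answer: 7

Derivation:
Processing events:
Start: stock = 15
  Event 1 (adjust +10): 15 + 10 = 25
  Event 2 (restock 21): 25 + 21 = 46
  Event 3 (adjust +9): 46 + 9 = 55
  Event 4 (sale 18): sell min(18,55)=18. stock: 55 - 18 = 37. total_sold = 18
  Event 5 (sale 20): sell min(20,37)=20. stock: 37 - 20 = 17. total_sold = 38
  Event 6 (sale 4): sell min(4,17)=4. stock: 17 - 4 = 13. total_sold = 42
  Event 7 (sale 19): sell min(19,13)=13. stock: 13 - 13 = 0. total_sold = 55
  Event 8 (return 2): 0 + 2 = 2
  Event 9 (sale 24): sell min(24,2)=2. stock: 2 - 2 = 0. total_sold = 57
  Event 10 (restock 20): 0 + 20 = 20
Final: stock = 20, total_sold = 57

First zero at event 7.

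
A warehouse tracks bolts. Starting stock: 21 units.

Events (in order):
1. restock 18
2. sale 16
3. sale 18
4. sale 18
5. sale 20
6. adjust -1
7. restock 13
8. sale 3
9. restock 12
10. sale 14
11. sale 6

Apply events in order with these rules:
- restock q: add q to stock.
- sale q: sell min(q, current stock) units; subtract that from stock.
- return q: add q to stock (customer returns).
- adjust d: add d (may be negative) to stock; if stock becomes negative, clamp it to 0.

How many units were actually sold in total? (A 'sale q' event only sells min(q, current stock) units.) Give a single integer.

Processing events:
Start: stock = 21
  Event 1 (restock 18): 21 + 18 = 39
  Event 2 (sale 16): sell min(16,39)=16. stock: 39 - 16 = 23. total_sold = 16
  Event 3 (sale 18): sell min(18,23)=18. stock: 23 - 18 = 5. total_sold = 34
  Event 4 (sale 18): sell min(18,5)=5. stock: 5 - 5 = 0. total_sold = 39
  Event 5 (sale 20): sell min(20,0)=0. stock: 0 - 0 = 0. total_sold = 39
  Event 6 (adjust -1): 0 + -1 = 0 (clamped to 0)
  Event 7 (restock 13): 0 + 13 = 13
  Event 8 (sale 3): sell min(3,13)=3. stock: 13 - 3 = 10. total_sold = 42
  Event 9 (restock 12): 10 + 12 = 22
  Event 10 (sale 14): sell min(14,22)=14. stock: 22 - 14 = 8. total_sold = 56
  Event 11 (sale 6): sell min(6,8)=6. stock: 8 - 6 = 2. total_sold = 62
Final: stock = 2, total_sold = 62

Answer: 62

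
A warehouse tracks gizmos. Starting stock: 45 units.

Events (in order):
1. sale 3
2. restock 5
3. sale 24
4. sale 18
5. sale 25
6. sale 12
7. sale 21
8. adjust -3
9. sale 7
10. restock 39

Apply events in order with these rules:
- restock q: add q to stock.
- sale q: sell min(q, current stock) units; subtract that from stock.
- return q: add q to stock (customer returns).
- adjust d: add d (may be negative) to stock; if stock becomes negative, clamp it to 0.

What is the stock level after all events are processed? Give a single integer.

Answer: 39

Derivation:
Processing events:
Start: stock = 45
  Event 1 (sale 3): sell min(3,45)=3. stock: 45 - 3 = 42. total_sold = 3
  Event 2 (restock 5): 42 + 5 = 47
  Event 3 (sale 24): sell min(24,47)=24. stock: 47 - 24 = 23. total_sold = 27
  Event 4 (sale 18): sell min(18,23)=18. stock: 23 - 18 = 5. total_sold = 45
  Event 5 (sale 25): sell min(25,5)=5. stock: 5 - 5 = 0. total_sold = 50
  Event 6 (sale 12): sell min(12,0)=0. stock: 0 - 0 = 0. total_sold = 50
  Event 7 (sale 21): sell min(21,0)=0. stock: 0 - 0 = 0. total_sold = 50
  Event 8 (adjust -3): 0 + -3 = 0 (clamped to 0)
  Event 9 (sale 7): sell min(7,0)=0. stock: 0 - 0 = 0. total_sold = 50
  Event 10 (restock 39): 0 + 39 = 39
Final: stock = 39, total_sold = 50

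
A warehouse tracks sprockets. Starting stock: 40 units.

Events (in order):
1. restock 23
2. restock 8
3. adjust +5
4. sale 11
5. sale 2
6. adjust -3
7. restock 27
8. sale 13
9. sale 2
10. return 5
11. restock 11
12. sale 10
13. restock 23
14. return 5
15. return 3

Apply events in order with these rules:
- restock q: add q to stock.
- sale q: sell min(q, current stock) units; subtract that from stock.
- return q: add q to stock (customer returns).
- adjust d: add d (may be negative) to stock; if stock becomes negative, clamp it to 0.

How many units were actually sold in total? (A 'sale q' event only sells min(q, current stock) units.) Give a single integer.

Answer: 38

Derivation:
Processing events:
Start: stock = 40
  Event 1 (restock 23): 40 + 23 = 63
  Event 2 (restock 8): 63 + 8 = 71
  Event 3 (adjust +5): 71 + 5 = 76
  Event 4 (sale 11): sell min(11,76)=11. stock: 76 - 11 = 65. total_sold = 11
  Event 5 (sale 2): sell min(2,65)=2. stock: 65 - 2 = 63. total_sold = 13
  Event 6 (adjust -3): 63 + -3 = 60
  Event 7 (restock 27): 60 + 27 = 87
  Event 8 (sale 13): sell min(13,87)=13. stock: 87 - 13 = 74. total_sold = 26
  Event 9 (sale 2): sell min(2,74)=2. stock: 74 - 2 = 72. total_sold = 28
  Event 10 (return 5): 72 + 5 = 77
  Event 11 (restock 11): 77 + 11 = 88
  Event 12 (sale 10): sell min(10,88)=10. stock: 88 - 10 = 78. total_sold = 38
  Event 13 (restock 23): 78 + 23 = 101
  Event 14 (return 5): 101 + 5 = 106
  Event 15 (return 3): 106 + 3 = 109
Final: stock = 109, total_sold = 38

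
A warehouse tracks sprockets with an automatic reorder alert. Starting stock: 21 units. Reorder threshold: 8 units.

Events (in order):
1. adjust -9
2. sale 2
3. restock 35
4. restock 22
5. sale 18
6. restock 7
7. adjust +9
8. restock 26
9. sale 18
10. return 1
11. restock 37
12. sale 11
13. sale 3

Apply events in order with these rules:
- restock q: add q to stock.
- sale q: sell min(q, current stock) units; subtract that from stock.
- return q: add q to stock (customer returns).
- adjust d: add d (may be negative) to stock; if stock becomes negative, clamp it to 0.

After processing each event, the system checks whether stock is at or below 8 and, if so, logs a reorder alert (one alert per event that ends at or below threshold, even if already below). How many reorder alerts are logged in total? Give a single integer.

Answer: 0

Derivation:
Processing events:
Start: stock = 21
  Event 1 (adjust -9): 21 + -9 = 12
  Event 2 (sale 2): sell min(2,12)=2. stock: 12 - 2 = 10. total_sold = 2
  Event 3 (restock 35): 10 + 35 = 45
  Event 4 (restock 22): 45 + 22 = 67
  Event 5 (sale 18): sell min(18,67)=18. stock: 67 - 18 = 49. total_sold = 20
  Event 6 (restock 7): 49 + 7 = 56
  Event 7 (adjust +9): 56 + 9 = 65
  Event 8 (restock 26): 65 + 26 = 91
  Event 9 (sale 18): sell min(18,91)=18. stock: 91 - 18 = 73. total_sold = 38
  Event 10 (return 1): 73 + 1 = 74
  Event 11 (restock 37): 74 + 37 = 111
  Event 12 (sale 11): sell min(11,111)=11. stock: 111 - 11 = 100. total_sold = 49
  Event 13 (sale 3): sell min(3,100)=3. stock: 100 - 3 = 97. total_sold = 52
Final: stock = 97, total_sold = 52

Checking against threshold 8:
  After event 1: stock=12 > 8
  After event 2: stock=10 > 8
  After event 3: stock=45 > 8
  After event 4: stock=67 > 8
  After event 5: stock=49 > 8
  After event 6: stock=56 > 8
  After event 7: stock=65 > 8
  After event 8: stock=91 > 8
  After event 9: stock=73 > 8
  After event 10: stock=74 > 8
  After event 11: stock=111 > 8
  After event 12: stock=100 > 8
  After event 13: stock=97 > 8
Alert events: []. Count = 0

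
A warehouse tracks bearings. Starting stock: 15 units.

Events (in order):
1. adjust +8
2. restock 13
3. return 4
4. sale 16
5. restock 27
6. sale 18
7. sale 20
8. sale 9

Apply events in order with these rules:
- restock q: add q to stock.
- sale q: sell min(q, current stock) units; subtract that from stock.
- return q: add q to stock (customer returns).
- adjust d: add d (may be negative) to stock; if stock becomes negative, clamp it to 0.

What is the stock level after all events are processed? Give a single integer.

Answer: 4

Derivation:
Processing events:
Start: stock = 15
  Event 1 (adjust +8): 15 + 8 = 23
  Event 2 (restock 13): 23 + 13 = 36
  Event 3 (return 4): 36 + 4 = 40
  Event 4 (sale 16): sell min(16,40)=16. stock: 40 - 16 = 24. total_sold = 16
  Event 5 (restock 27): 24 + 27 = 51
  Event 6 (sale 18): sell min(18,51)=18. stock: 51 - 18 = 33. total_sold = 34
  Event 7 (sale 20): sell min(20,33)=20. stock: 33 - 20 = 13. total_sold = 54
  Event 8 (sale 9): sell min(9,13)=9. stock: 13 - 9 = 4. total_sold = 63
Final: stock = 4, total_sold = 63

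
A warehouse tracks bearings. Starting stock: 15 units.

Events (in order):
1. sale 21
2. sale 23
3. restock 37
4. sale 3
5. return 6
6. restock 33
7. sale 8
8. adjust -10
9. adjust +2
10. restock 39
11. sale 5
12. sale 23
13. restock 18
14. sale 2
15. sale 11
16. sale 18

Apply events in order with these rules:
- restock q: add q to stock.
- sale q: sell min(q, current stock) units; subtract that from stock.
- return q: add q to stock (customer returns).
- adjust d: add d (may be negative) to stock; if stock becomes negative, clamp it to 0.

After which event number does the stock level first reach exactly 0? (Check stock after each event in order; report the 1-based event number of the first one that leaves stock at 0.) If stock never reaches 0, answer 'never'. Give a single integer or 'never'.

Processing events:
Start: stock = 15
  Event 1 (sale 21): sell min(21,15)=15. stock: 15 - 15 = 0. total_sold = 15
  Event 2 (sale 23): sell min(23,0)=0. stock: 0 - 0 = 0. total_sold = 15
  Event 3 (restock 37): 0 + 37 = 37
  Event 4 (sale 3): sell min(3,37)=3. stock: 37 - 3 = 34. total_sold = 18
  Event 5 (return 6): 34 + 6 = 40
  Event 6 (restock 33): 40 + 33 = 73
  Event 7 (sale 8): sell min(8,73)=8. stock: 73 - 8 = 65. total_sold = 26
  Event 8 (adjust -10): 65 + -10 = 55
  Event 9 (adjust +2): 55 + 2 = 57
  Event 10 (restock 39): 57 + 39 = 96
  Event 11 (sale 5): sell min(5,96)=5. stock: 96 - 5 = 91. total_sold = 31
  Event 12 (sale 23): sell min(23,91)=23. stock: 91 - 23 = 68. total_sold = 54
  Event 13 (restock 18): 68 + 18 = 86
  Event 14 (sale 2): sell min(2,86)=2. stock: 86 - 2 = 84. total_sold = 56
  Event 15 (sale 11): sell min(11,84)=11. stock: 84 - 11 = 73. total_sold = 67
  Event 16 (sale 18): sell min(18,73)=18. stock: 73 - 18 = 55. total_sold = 85
Final: stock = 55, total_sold = 85

First zero at event 1.

Answer: 1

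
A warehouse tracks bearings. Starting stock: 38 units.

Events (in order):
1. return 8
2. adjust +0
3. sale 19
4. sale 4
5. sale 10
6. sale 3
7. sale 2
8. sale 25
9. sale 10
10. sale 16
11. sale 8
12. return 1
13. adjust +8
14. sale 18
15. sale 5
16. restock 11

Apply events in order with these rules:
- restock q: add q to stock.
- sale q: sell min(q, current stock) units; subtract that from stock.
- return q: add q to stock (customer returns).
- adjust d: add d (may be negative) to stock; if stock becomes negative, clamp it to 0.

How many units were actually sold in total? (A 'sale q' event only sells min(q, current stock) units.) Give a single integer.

Answer: 55

Derivation:
Processing events:
Start: stock = 38
  Event 1 (return 8): 38 + 8 = 46
  Event 2 (adjust +0): 46 + 0 = 46
  Event 3 (sale 19): sell min(19,46)=19. stock: 46 - 19 = 27. total_sold = 19
  Event 4 (sale 4): sell min(4,27)=4. stock: 27 - 4 = 23. total_sold = 23
  Event 5 (sale 10): sell min(10,23)=10. stock: 23 - 10 = 13. total_sold = 33
  Event 6 (sale 3): sell min(3,13)=3. stock: 13 - 3 = 10. total_sold = 36
  Event 7 (sale 2): sell min(2,10)=2. stock: 10 - 2 = 8. total_sold = 38
  Event 8 (sale 25): sell min(25,8)=8. stock: 8 - 8 = 0. total_sold = 46
  Event 9 (sale 10): sell min(10,0)=0. stock: 0 - 0 = 0. total_sold = 46
  Event 10 (sale 16): sell min(16,0)=0. stock: 0 - 0 = 0. total_sold = 46
  Event 11 (sale 8): sell min(8,0)=0. stock: 0 - 0 = 0. total_sold = 46
  Event 12 (return 1): 0 + 1 = 1
  Event 13 (adjust +8): 1 + 8 = 9
  Event 14 (sale 18): sell min(18,9)=9. stock: 9 - 9 = 0. total_sold = 55
  Event 15 (sale 5): sell min(5,0)=0. stock: 0 - 0 = 0. total_sold = 55
  Event 16 (restock 11): 0 + 11 = 11
Final: stock = 11, total_sold = 55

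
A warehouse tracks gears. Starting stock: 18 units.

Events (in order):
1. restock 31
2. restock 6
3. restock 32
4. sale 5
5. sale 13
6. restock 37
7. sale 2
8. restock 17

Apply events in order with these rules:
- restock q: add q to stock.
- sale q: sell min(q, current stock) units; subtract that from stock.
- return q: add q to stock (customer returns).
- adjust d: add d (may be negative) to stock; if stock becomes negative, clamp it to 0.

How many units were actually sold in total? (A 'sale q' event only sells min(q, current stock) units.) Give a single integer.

Answer: 20

Derivation:
Processing events:
Start: stock = 18
  Event 1 (restock 31): 18 + 31 = 49
  Event 2 (restock 6): 49 + 6 = 55
  Event 3 (restock 32): 55 + 32 = 87
  Event 4 (sale 5): sell min(5,87)=5. stock: 87 - 5 = 82. total_sold = 5
  Event 5 (sale 13): sell min(13,82)=13. stock: 82 - 13 = 69. total_sold = 18
  Event 6 (restock 37): 69 + 37 = 106
  Event 7 (sale 2): sell min(2,106)=2. stock: 106 - 2 = 104. total_sold = 20
  Event 8 (restock 17): 104 + 17 = 121
Final: stock = 121, total_sold = 20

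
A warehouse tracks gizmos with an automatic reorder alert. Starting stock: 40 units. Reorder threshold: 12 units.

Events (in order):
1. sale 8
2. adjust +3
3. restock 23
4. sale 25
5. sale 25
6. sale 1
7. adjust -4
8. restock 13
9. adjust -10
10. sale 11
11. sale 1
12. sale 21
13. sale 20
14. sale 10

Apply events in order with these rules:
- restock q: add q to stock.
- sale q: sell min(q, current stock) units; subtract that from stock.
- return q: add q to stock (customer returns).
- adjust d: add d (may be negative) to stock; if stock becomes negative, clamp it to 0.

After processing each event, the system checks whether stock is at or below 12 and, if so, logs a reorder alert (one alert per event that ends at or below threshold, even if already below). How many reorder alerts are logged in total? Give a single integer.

Answer: 9

Derivation:
Processing events:
Start: stock = 40
  Event 1 (sale 8): sell min(8,40)=8. stock: 40 - 8 = 32. total_sold = 8
  Event 2 (adjust +3): 32 + 3 = 35
  Event 3 (restock 23): 35 + 23 = 58
  Event 4 (sale 25): sell min(25,58)=25. stock: 58 - 25 = 33. total_sold = 33
  Event 5 (sale 25): sell min(25,33)=25. stock: 33 - 25 = 8. total_sold = 58
  Event 6 (sale 1): sell min(1,8)=1. stock: 8 - 1 = 7. total_sold = 59
  Event 7 (adjust -4): 7 + -4 = 3
  Event 8 (restock 13): 3 + 13 = 16
  Event 9 (adjust -10): 16 + -10 = 6
  Event 10 (sale 11): sell min(11,6)=6. stock: 6 - 6 = 0. total_sold = 65
  Event 11 (sale 1): sell min(1,0)=0. stock: 0 - 0 = 0. total_sold = 65
  Event 12 (sale 21): sell min(21,0)=0. stock: 0 - 0 = 0. total_sold = 65
  Event 13 (sale 20): sell min(20,0)=0. stock: 0 - 0 = 0. total_sold = 65
  Event 14 (sale 10): sell min(10,0)=0. stock: 0 - 0 = 0. total_sold = 65
Final: stock = 0, total_sold = 65

Checking against threshold 12:
  After event 1: stock=32 > 12
  After event 2: stock=35 > 12
  After event 3: stock=58 > 12
  After event 4: stock=33 > 12
  After event 5: stock=8 <= 12 -> ALERT
  After event 6: stock=7 <= 12 -> ALERT
  After event 7: stock=3 <= 12 -> ALERT
  After event 8: stock=16 > 12
  After event 9: stock=6 <= 12 -> ALERT
  After event 10: stock=0 <= 12 -> ALERT
  After event 11: stock=0 <= 12 -> ALERT
  After event 12: stock=0 <= 12 -> ALERT
  After event 13: stock=0 <= 12 -> ALERT
  After event 14: stock=0 <= 12 -> ALERT
Alert events: [5, 6, 7, 9, 10, 11, 12, 13, 14]. Count = 9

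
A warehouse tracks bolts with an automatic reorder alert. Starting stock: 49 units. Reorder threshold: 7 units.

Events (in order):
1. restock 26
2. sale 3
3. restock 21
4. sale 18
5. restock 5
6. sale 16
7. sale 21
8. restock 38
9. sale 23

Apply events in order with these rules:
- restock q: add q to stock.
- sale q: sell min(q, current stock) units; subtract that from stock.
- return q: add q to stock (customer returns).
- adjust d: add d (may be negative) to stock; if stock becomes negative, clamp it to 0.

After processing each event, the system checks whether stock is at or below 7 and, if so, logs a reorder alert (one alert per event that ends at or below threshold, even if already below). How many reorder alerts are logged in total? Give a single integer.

Answer: 0

Derivation:
Processing events:
Start: stock = 49
  Event 1 (restock 26): 49 + 26 = 75
  Event 2 (sale 3): sell min(3,75)=3. stock: 75 - 3 = 72. total_sold = 3
  Event 3 (restock 21): 72 + 21 = 93
  Event 4 (sale 18): sell min(18,93)=18. stock: 93 - 18 = 75. total_sold = 21
  Event 5 (restock 5): 75 + 5 = 80
  Event 6 (sale 16): sell min(16,80)=16. stock: 80 - 16 = 64. total_sold = 37
  Event 7 (sale 21): sell min(21,64)=21. stock: 64 - 21 = 43. total_sold = 58
  Event 8 (restock 38): 43 + 38 = 81
  Event 9 (sale 23): sell min(23,81)=23. stock: 81 - 23 = 58. total_sold = 81
Final: stock = 58, total_sold = 81

Checking against threshold 7:
  After event 1: stock=75 > 7
  After event 2: stock=72 > 7
  After event 3: stock=93 > 7
  After event 4: stock=75 > 7
  After event 5: stock=80 > 7
  After event 6: stock=64 > 7
  After event 7: stock=43 > 7
  After event 8: stock=81 > 7
  After event 9: stock=58 > 7
Alert events: []. Count = 0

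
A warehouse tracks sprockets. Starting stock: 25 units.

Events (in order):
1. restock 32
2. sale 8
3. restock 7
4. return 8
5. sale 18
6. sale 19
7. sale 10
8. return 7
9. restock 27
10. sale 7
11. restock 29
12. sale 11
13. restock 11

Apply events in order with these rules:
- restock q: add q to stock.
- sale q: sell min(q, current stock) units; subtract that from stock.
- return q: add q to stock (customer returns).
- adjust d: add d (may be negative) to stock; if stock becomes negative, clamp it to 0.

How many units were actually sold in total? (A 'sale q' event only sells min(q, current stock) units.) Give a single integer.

Processing events:
Start: stock = 25
  Event 1 (restock 32): 25 + 32 = 57
  Event 2 (sale 8): sell min(8,57)=8. stock: 57 - 8 = 49. total_sold = 8
  Event 3 (restock 7): 49 + 7 = 56
  Event 4 (return 8): 56 + 8 = 64
  Event 5 (sale 18): sell min(18,64)=18. stock: 64 - 18 = 46. total_sold = 26
  Event 6 (sale 19): sell min(19,46)=19. stock: 46 - 19 = 27. total_sold = 45
  Event 7 (sale 10): sell min(10,27)=10. stock: 27 - 10 = 17. total_sold = 55
  Event 8 (return 7): 17 + 7 = 24
  Event 9 (restock 27): 24 + 27 = 51
  Event 10 (sale 7): sell min(7,51)=7. stock: 51 - 7 = 44. total_sold = 62
  Event 11 (restock 29): 44 + 29 = 73
  Event 12 (sale 11): sell min(11,73)=11. stock: 73 - 11 = 62. total_sold = 73
  Event 13 (restock 11): 62 + 11 = 73
Final: stock = 73, total_sold = 73

Answer: 73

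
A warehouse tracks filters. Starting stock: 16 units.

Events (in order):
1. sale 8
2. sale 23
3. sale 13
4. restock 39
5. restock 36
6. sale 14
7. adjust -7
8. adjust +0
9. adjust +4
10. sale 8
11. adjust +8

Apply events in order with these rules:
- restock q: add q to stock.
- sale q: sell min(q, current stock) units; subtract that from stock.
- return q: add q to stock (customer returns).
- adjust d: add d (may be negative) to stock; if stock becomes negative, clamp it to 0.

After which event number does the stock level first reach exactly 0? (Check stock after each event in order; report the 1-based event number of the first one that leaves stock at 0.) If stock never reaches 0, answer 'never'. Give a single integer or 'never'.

Answer: 2

Derivation:
Processing events:
Start: stock = 16
  Event 1 (sale 8): sell min(8,16)=8. stock: 16 - 8 = 8. total_sold = 8
  Event 2 (sale 23): sell min(23,8)=8. stock: 8 - 8 = 0. total_sold = 16
  Event 3 (sale 13): sell min(13,0)=0. stock: 0 - 0 = 0. total_sold = 16
  Event 4 (restock 39): 0 + 39 = 39
  Event 5 (restock 36): 39 + 36 = 75
  Event 6 (sale 14): sell min(14,75)=14. stock: 75 - 14 = 61. total_sold = 30
  Event 7 (adjust -7): 61 + -7 = 54
  Event 8 (adjust +0): 54 + 0 = 54
  Event 9 (adjust +4): 54 + 4 = 58
  Event 10 (sale 8): sell min(8,58)=8. stock: 58 - 8 = 50. total_sold = 38
  Event 11 (adjust +8): 50 + 8 = 58
Final: stock = 58, total_sold = 38

First zero at event 2.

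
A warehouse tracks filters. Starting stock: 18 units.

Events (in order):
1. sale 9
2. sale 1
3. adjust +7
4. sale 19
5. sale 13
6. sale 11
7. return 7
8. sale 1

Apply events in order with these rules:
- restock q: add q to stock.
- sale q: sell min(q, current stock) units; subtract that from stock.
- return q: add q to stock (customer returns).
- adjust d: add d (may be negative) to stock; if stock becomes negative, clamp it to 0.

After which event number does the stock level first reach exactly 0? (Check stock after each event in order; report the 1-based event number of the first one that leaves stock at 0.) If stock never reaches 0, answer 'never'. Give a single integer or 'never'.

Processing events:
Start: stock = 18
  Event 1 (sale 9): sell min(9,18)=9. stock: 18 - 9 = 9. total_sold = 9
  Event 2 (sale 1): sell min(1,9)=1. stock: 9 - 1 = 8. total_sold = 10
  Event 3 (adjust +7): 8 + 7 = 15
  Event 4 (sale 19): sell min(19,15)=15. stock: 15 - 15 = 0. total_sold = 25
  Event 5 (sale 13): sell min(13,0)=0. stock: 0 - 0 = 0. total_sold = 25
  Event 6 (sale 11): sell min(11,0)=0. stock: 0 - 0 = 0. total_sold = 25
  Event 7 (return 7): 0 + 7 = 7
  Event 8 (sale 1): sell min(1,7)=1. stock: 7 - 1 = 6. total_sold = 26
Final: stock = 6, total_sold = 26

First zero at event 4.

Answer: 4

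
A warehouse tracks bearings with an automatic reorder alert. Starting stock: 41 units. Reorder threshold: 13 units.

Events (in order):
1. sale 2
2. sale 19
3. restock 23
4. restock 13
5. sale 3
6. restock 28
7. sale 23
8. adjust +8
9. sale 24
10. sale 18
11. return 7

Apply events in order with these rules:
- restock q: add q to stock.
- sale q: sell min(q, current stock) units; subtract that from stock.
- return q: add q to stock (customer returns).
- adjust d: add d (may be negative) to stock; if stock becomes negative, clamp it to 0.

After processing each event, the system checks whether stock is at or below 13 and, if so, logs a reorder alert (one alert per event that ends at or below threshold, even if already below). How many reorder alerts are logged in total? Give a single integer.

Processing events:
Start: stock = 41
  Event 1 (sale 2): sell min(2,41)=2. stock: 41 - 2 = 39. total_sold = 2
  Event 2 (sale 19): sell min(19,39)=19. stock: 39 - 19 = 20. total_sold = 21
  Event 3 (restock 23): 20 + 23 = 43
  Event 4 (restock 13): 43 + 13 = 56
  Event 5 (sale 3): sell min(3,56)=3. stock: 56 - 3 = 53. total_sold = 24
  Event 6 (restock 28): 53 + 28 = 81
  Event 7 (sale 23): sell min(23,81)=23. stock: 81 - 23 = 58. total_sold = 47
  Event 8 (adjust +8): 58 + 8 = 66
  Event 9 (sale 24): sell min(24,66)=24. stock: 66 - 24 = 42. total_sold = 71
  Event 10 (sale 18): sell min(18,42)=18. stock: 42 - 18 = 24. total_sold = 89
  Event 11 (return 7): 24 + 7 = 31
Final: stock = 31, total_sold = 89

Checking against threshold 13:
  After event 1: stock=39 > 13
  After event 2: stock=20 > 13
  After event 3: stock=43 > 13
  After event 4: stock=56 > 13
  After event 5: stock=53 > 13
  After event 6: stock=81 > 13
  After event 7: stock=58 > 13
  After event 8: stock=66 > 13
  After event 9: stock=42 > 13
  After event 10: stock=24 > 13
  After event 11: stock=31 > 13
Alert events: []. Count = 0

Answer: 0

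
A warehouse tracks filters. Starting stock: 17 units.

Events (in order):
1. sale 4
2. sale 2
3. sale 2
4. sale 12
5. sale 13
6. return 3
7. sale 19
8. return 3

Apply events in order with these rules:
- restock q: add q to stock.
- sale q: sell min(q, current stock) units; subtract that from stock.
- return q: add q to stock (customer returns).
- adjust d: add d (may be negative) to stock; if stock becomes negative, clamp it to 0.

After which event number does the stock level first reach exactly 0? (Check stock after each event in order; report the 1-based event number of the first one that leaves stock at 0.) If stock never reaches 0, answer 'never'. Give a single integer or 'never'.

Processing events:
Start: stock = 17
  Event 1 (sale 4): sell min(4,17)=4. stock: 17 - 4 = 13. total_sold = 4
  Event 2 (sale 2): sell min(2,13)=2. stock: 13 - 2 = 11. total_sold = 6
  Event 3 (sale 2): sell min(2,11)=2. stock: 11 - 2 = 9. total_sold = 8
  Event 4 (sale 12): sell min(12,9)=9. stock: 9 - 9 = 0. total_sold = 17
  Event 5 (sale 13): sell min(13,0)=0. stock: 0 - 0 = 0. total_sold = 17
  Event 6 (return 3): 0 + 3 = 3
  Event 7 (sale 19): sell min(19,3)=3. stock: 3 - 3 = 0. total_sold = 20
  Event 8 (return 3): 0 + 3 = 3
Final: stock = 3, total_sold = 20

First zero at event 4.

Answer: 4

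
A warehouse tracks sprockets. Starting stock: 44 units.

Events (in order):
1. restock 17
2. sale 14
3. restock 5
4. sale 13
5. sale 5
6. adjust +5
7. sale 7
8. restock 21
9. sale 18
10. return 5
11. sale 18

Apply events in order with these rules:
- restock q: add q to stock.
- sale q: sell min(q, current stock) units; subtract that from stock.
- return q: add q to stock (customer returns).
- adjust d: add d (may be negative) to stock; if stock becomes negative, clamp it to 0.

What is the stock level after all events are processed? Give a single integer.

Processing events:
Start: stock = 44
  Event 1 (restock 17): 44 + 17 = 61
  Event 2 (sale 14): sell min(14,61)=14. stock: 61 - 14 = 47. total_sold = 14
  Event 3 (restock 5): 47 + 5 = 52
  Event 4 (sale 13): sell min(13,52)=13. stock: 52 - 13 = 39. total_sold = 27
  Event 5 (sale 5): sell min(5,39)=5. stock: 39 - 5 = 34. total_sold = 32
  Event 6 (adjust +5): 34 + 5 = 39
  Event 7 (sale 7): sell min(7,39)=7. stock: 39 - 7 = 32. total_sold = 39
  Event 8 (restock 21): 32 + 21 = 53
  Event 9 (sale 18): sell min(18,53)=18. stock: 53 - 18 = 35. total_sold = 57
  Event 10 (return 5): 35 + 5 = 40
  Event 11 (sale 18): sell min(18,40)=18. stock: 40 - 18 = 22. total_sold = 75
Final: stock = 22, total_sold = 75

Answer: 22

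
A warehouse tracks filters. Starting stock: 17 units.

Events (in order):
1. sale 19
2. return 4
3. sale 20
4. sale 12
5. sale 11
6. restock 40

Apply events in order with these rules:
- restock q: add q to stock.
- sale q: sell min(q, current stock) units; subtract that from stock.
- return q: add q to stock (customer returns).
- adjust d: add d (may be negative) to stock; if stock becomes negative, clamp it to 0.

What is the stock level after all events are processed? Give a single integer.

Processing events:
Start: stock = 17
  Event 1 (sale 19): sell min(19,17)=17. stock: 17 - 17 = 0. total_sold = 17
  Event 2 (return 4): 0 + 4 = 4
  Event 3 (sale 20): sell min(20,4)=4. stock: 4 - 4 = 0. total_sold = 21
  Event 4 (sale 12): sell min(12,0)=0. stock: 0 - 0 = 0. total_sold = 21
  Event 5 (sale 11): sell min(11,0)=0. stock: 0 - 0 = 0. total_sold = 21
  Event 6 (restock 40): 0 + 40 = 40
Final: stock = 40, total_sold = 21

Answer: 40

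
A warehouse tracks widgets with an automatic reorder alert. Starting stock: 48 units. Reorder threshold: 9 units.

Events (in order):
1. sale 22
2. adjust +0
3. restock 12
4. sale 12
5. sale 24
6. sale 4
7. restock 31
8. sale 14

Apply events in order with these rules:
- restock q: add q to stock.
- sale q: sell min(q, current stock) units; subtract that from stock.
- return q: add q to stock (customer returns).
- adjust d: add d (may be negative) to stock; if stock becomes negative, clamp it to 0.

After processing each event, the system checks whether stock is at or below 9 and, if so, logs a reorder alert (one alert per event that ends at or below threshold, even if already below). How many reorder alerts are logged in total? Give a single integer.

Processing events:
Start: stock = 48
  Event 1 (sale 22): sell min(22,48)=22. stock: 48 - 22 = 26. total_sold = 22
  Event 2 (adjust +0): 26 + 0 = 26
  Event 3 (restock 12): 26 + 12 = 38
  Event 4 (sale 12): sell min(12,38)=12. stock: 38 - 12 = 26. total_sold = 34
  Event 5 (sale 24): sell min(24,26)=24. stock: 26 - 24 = 2. total_sold = 58
  Event 6 (sale 4): sell min(4,2)=2. stock: 2 - 2 = 0. total_sold = 60
  Event 7 (restock 31): 0 + 31 = 31
  Event 8 (sale 14): sell min(14,31)=14. stock: 31 - 14 = 17. total_sold = 74
Final: stock = 17, total_sold = 74

Checking against threshold 9:
  After event 1: stock=26 > 9
  After event 2: stock=26 > 9
  After event 3: stock=38 > 9
  After event 4: stock=26 > 9
  After event 5: stock=2 <= 9 -> ALERT
  After event 6: stock=0 <= 9 -> ALERT
  After event 7: stock=31 > 9
  After event 8: stock=17 > 9
Alert events: [5, 6]. Count = 2

Answer: 2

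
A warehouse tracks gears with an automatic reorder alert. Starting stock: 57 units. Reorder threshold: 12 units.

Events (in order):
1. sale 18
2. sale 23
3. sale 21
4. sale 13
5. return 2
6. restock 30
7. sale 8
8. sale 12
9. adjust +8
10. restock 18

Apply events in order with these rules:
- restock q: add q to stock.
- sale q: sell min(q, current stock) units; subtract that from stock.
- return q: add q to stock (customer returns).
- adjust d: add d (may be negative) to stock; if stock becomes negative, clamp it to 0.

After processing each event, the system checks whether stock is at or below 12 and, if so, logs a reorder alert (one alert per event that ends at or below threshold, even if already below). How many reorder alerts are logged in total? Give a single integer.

Processing events:
Start: stock = 57
  Event 1 (sale 18): sell min(18,57)=18. stock: 57 - 18 = 39. total_sold = 18
  Event 2 (sale 23): sell min(23,39)=23. stock: 39 - 23 = 16. total_sold = 41
  Event 3 (sale 21): sell min(21,16)=16. stock: 16 - 16 = 0. total_sold = 57
  Event 4 (sale 13): sell min(13,0)=0. stock: 0 - 0 = 0. total_sold = 57
  Event 5 (return 2): 0 + 2 = 2
  Event 6 (restock 30): 2 + 30 = 32
  Event 7 (sale 8): sell min(8,32)=8. stock: 32 - 8 = 24. total_sold = 65
  Event 8 (sale 12): sell min(12,24)=12. stock: 24 - 12 = 12. total_sold = 77
  Event 9 (adjust +8): 12 + 8 = 20
  Event 10 (restock 18): 20 + 18 = 38
Final: stock = 38, total_sold = 77

Checking against threshold 12:
  After event 1: stock=39 > 12
  After event 2: stock=16 > 12
  After event 3: stock=0 <= 12 -> ALERT
  After event 4: stock=0 <= 12 -> ALERT
  After event 5: stock=2 <= 12 -> ALERT
  After event 6: stock=32 > 12
  After event 7: stock=24 > 12
  After event 8: stock=12 <= 12 -> ALERT
  After event 9: stock=20 > 12
  After event 10: stock=38 > 12
Alert events: [3, 4, 5, 8]. Count = 4

Answer: 4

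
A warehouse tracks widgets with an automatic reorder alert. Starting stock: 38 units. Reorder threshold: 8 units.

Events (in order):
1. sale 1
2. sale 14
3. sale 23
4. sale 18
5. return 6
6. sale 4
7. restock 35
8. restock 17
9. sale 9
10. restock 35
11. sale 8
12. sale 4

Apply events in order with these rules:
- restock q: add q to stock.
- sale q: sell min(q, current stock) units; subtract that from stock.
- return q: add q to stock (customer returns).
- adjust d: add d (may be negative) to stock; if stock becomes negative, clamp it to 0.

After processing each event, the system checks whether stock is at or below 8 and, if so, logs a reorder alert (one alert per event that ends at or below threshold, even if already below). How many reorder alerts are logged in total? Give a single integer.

Answer: 4

Derivation:
Processing events:
Start: stock = 38
  Event 1 (sale 1): sell min(1,38)=1. stock: 38 - 1 = 37. total_sold = 1
  Event 2 (sale 14): sell min(14,37)=14. stock: 37 - 14 = 23. total_sold = 15
  Event 3 (sale 23): sell min(23,23)=23. stock: 23 - 23 = 0. total_sold = 38
  Event 4 (sale 18): sell min(18,0)=0. stock: 0 - 0 = 0. total_sold = 38
  Event 5 (return 6): 0 + 6 = 6
  Event 6 (sale 4): sell min(4,6)=4. stock: 6 - 4 = 2. total_sold = 42
  Event 7 (restock 35): 2 + 35 = 37
  Event 8 (restock 17): 37 + 17 = 54
  Event 9 (sale 9): sell min(9,54)=9. stock: 54 - 9 = 45. total_sold = 51
  Event 10 (restock 35): 45 + 35 = 80
  Event 11 (sale 8): sell min(8,80)=8. stock: 80 - 8 = 72. total_sold = 59
  Event 12 (sale 4): sell min(4,72)=4. stock: 72 - 4 = 68. total_sold = 63
Final: stock = 68, total_sold = 63

Checking against threshold 8:
  After event 1: stock=37 > 8
  After event 2: stock=23 > 8
  After event 3: stock=0 <= 8 -> ALERT
  After event 4: stock=0 <= 8 -> ALERT
  After event 5: stock=6 <= 8 -> ALERT
  After event 6: stock=2 <= 8 -> ALERT
  After event 7: stock=37 > 8
  After event 8: stock=54 > 8
  After event 9: stock=45 > 8
  After event 10: stock=80 > 8
  After event 11: stock=72 > 8
  After event 12: stock=68 > 8
Alert events: [3, 4, 5, 6]. Count = 4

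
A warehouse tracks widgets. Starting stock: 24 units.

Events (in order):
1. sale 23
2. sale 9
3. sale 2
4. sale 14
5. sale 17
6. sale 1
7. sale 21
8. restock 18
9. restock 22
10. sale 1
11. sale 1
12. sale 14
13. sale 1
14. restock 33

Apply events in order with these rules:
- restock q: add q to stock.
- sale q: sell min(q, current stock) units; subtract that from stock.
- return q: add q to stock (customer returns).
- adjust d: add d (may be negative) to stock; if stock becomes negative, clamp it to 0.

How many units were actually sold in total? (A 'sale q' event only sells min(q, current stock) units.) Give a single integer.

Processing events:
Start: stock = 24
  Event 1 (sale 23): sell min(23,24)=23. stock: 24 - 23 = 1. total_sold = 23
  Event 2 (sale 9): sell min(9,1)=1. stock: 1 - 1 = 0. total_sold = 24
  Event 3 (sale 2): sell min(2,0)=0. stock: 0 - 0 = 0. total_sold = 24
  Event 4 (sale 14): sell min(14,0)=0. stock: 0 - 0 = 0. total_sold = 24
  Event 5 (sale 17): sell min(17,0)=0. stock: 0 - 0 = 0. total_sold = 24
  Event 6 (sale 1): sell min(1,0)=0. stock: 0 - 0 = 0. total_sold = 24
  Event 7 (sale 21): sell min(21,0)=0. stock: 0 - 0 = 0. total_sold = 24
  Event 8 (restock 18): 0 + 18 = 18
  Event 9 (restock 22): 18 + 22 = 40
  Event 10 (sale 1): sell min(1,40)=1. stock: 40 - 1 = 39. total_sold = 25
  Event 11 (sale 1): sell min(1,39)=1. stock: 39 - 1 = 38. total_sold = 26
  Event 12 (sale 14): sell min(14,38)=14. stock: 38 - 14 = 24. total_sold = 40
  Event 13 (sale 1): sell min(1,24)=1. stock: 24 - 1 = 23. total_sold = 41
  Event 14 (restock 33): 23 + 33 = 56
Final: stock = 56, total_sold = 41

Answer: 41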